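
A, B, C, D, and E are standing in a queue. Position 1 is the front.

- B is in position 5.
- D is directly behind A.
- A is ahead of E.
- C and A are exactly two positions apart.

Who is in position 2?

D

With clue 1, B is ruled out for position 2.
With clues 1–3, C and E are ruled out for position 2.
With clues 1–4, A is ruled out for position 2.
So position 2 is D.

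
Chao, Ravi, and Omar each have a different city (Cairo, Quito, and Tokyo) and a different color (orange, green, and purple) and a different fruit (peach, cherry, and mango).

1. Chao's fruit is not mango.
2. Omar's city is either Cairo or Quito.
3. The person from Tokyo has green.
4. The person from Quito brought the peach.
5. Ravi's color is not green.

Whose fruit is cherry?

Chao

With clues 1–5, Omar and Ravi are impossible for the one with fruit cherry.
That leaves Chao.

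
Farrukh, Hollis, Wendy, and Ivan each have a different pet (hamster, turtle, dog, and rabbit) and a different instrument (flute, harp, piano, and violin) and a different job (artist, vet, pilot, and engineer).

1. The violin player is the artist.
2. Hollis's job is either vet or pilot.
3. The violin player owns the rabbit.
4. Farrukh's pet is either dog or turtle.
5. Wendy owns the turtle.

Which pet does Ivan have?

With clues 1–5, dog, hamster, and turtle are impossible for Ivan's pet.
That leaves rabbit.

rabbit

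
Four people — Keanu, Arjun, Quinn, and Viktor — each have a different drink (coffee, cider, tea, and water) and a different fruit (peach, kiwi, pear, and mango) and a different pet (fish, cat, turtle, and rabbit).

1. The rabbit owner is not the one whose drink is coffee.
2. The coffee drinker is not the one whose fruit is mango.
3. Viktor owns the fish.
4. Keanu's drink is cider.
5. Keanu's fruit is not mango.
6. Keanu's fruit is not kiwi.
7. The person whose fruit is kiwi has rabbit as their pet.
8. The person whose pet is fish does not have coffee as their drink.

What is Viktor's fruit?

With clues 1–7, kiwi is impossible for Viktor's fruit.
With clues 1–8, peach and pear are impossible for Viktor's fruit.
That leaves mango.

mango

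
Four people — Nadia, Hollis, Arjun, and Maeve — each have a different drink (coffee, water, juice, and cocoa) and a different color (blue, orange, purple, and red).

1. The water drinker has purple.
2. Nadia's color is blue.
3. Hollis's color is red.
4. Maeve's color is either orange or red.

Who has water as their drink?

With clues 1–2, Nadia is impossible for the one with drink water.
With clues 1–3, Hollis is impossible for the one with drink water.
With clues 1–4, Maeve is impossible for the one with drink water.
That leaves Arjun.

Arjun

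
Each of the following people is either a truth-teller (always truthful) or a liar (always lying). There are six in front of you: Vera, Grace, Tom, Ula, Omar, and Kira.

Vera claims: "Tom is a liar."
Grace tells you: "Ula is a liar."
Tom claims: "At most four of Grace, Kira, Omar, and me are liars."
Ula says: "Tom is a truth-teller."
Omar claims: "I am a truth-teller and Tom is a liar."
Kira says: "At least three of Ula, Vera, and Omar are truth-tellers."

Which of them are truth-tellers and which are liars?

Regardless of anyone's role, Tom's statement is true, so Tom is a truth-teller.
With that fixed, Ula's statement is true, so Ula is a truth-teller.
With that fixed, Omar's statement is false, so Omar is a liar.
With that fixed, Kira's statement is false, so Kira is a liar.
With that fixed, Vera's statement is false, so Vera is a liar.
With that fixed, Grace's statement is false, so Grace is a liar.

Vera: liar, Grace: liar, Tom: truth-teller, Ula: truth-teller, Omar: liar, Kira: liar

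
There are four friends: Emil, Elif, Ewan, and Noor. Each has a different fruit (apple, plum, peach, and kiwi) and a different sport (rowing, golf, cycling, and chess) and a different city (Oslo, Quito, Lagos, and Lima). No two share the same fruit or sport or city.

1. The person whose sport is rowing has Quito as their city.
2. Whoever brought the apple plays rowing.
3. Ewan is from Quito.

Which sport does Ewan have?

With clues 1–3, chess, cycling, and golf are impossible for Ewan's sport.
That leaves rowing.

rowing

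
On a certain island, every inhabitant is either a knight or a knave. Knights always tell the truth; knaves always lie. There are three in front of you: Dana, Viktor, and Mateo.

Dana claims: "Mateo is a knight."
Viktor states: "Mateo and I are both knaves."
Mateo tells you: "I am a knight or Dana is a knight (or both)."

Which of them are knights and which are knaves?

Consider Dana. Suppose Dana is a knave.
Then no assignment of the remaining roles makes every statement match its speaker's type — contradiction.
So Dana is a knight.
With that fixed, Mateo's statement is true, so Mateo is a knight.
With that fixed, Viktor's statement is false, so Viktor is a knave.

Dana: knight, Viktor: knave, Mateo: knight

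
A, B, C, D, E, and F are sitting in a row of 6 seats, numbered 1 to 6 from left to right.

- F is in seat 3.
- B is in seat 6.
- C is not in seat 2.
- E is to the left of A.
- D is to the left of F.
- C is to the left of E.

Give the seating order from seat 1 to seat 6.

C, D, F, E, A, B

From clue 1: F → seat 3.
From clues 1–2: B → seat 6.
From clues 1–3: C is in {1,4,5}.
From clues 1–4: A is in {2,4,5}.
From clues 1–5: A is in {4,5}.
From clues 1–6: C → seat 1, D → seat 2, E → seat 4, A → seat 5.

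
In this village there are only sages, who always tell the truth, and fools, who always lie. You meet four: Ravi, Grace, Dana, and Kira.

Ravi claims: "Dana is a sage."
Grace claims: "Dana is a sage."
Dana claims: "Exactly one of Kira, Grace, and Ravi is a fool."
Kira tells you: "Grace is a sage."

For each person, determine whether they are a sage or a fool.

Consider Ravi. Suppose Ravi is a sage.
Then no assignment of the remaining roles makes every statement match its speaker's type — contradiction.
So Ravi is a fool.
Consider Grace. Suppose Grace is a sage.
Then no assignment of the remaining roles makes every statement match its speaker's type — contradiction.
So Grace is a fool.
With that fixed, Dana's statement is false, so Dana is a fool.
With that fixed, Kira's statement is false, so Kira is a fool.

Ravi: fool, Grace: fool, Dana: fool, Kira: fool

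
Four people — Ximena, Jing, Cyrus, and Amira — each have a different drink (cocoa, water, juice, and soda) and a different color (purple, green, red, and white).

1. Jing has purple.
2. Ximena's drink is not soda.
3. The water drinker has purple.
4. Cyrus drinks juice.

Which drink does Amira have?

soda

With clues 1–3, water is impossible for Amira's drink.
With clues 1–4, cocoa and juice are impossible for Amira's drink.
That leaves soda.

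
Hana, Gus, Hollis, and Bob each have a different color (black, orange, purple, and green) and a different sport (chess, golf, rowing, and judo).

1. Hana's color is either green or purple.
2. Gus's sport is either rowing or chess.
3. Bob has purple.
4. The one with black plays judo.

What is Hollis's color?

black

With clues 1–3, green and purple are impossible for Hollis's color.
With clues 1–4, orange is impossible for Hollis's color.
That leaves black.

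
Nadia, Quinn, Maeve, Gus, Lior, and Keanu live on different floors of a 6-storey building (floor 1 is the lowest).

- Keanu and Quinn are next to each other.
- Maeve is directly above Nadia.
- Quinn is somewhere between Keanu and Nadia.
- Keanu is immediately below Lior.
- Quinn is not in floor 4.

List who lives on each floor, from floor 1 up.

From clues 1–2: Nadia is in {1,2,3,4,5}.
From clues 1–3: Quinn is in {2,3,4,5}.
From clues 1–4: Nadia is in {1,2}.
From clues 1–5: Nadia → floor 1, Maeve → floor 2, Quinn → floor 3, Keanu → floor 4, Lior → floor 5, Gus → floor 6.

Nadia, Maeve, Quinn, Keanu, Lior, Gus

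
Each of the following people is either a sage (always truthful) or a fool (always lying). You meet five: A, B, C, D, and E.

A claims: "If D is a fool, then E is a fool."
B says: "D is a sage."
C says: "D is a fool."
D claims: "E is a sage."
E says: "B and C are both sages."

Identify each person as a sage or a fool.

Consider A. Suppose A is a fool.
Then no assignment of the remaining roles makes every statement match its speaker's type — contradiction.
So A is a sage.
Consider B. Suppose B is a sage.
Then no assignment of the remaining roles makes every statement match its speaker's type — contradiction.
So B is a fool.
With that fixed, E's statement is false, so E is a fool.
With that fixed, D's statement is false, so D is a fool.
With that fixed, C's statement is true, so C is a sage.

A: sage, B: fool, C: sage, D: fool, E: fool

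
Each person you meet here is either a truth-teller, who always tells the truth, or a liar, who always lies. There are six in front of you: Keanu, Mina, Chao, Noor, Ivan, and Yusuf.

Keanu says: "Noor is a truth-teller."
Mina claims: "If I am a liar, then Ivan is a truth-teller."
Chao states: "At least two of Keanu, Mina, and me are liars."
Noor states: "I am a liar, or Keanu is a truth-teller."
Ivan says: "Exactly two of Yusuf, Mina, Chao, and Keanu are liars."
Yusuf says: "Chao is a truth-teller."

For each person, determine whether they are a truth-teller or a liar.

Keanu: truth-teller, Mina: truth-teller, Chao: liar, Noor: truth-teller, Ivan: truth-teller, Yusuf: liar

Consider Keanu. Suppose Keanu is a liar.
Then whichever role Noor has, Noor's statement has the wrong truth value — contradiction.
So Keanu is a truth-teller.
With that fixed, Noor's statement is true, so Noor is a truth-teller.
Consider Mina. Suppose Mina is a liar.
Then whichever role Chao has, Chao's statement has the wrong truth value — contradiction.
So Mina is a truth-teller.
With that fixed, Chao's statement is false, so Chao is a liar.
With that fixed, Yusuf's statement is false, so Yusuf is a liar.
With that fixed, Ivan's statement is true, so Ivan is a truth-teller.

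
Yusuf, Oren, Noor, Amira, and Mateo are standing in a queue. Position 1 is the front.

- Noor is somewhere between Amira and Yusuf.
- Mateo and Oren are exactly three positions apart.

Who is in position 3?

Noor

With clues 1–2, Amira, Mateo, Oren, and Yusuf are ruled out for position 3.
So position 3 is Noor.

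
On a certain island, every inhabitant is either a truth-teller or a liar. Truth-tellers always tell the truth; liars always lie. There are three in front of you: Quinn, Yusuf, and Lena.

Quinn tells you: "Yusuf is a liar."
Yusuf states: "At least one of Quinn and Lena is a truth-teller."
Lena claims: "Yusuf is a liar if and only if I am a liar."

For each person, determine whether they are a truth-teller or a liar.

Quinn: liar, Yusuf: truth-teller, Lena: truth-teller

Consider Quinn. Suppose Quinn is a truth-teller.
Then no assignment of the remaining roles makes every statement match its speaker's type — contradiction.
So Quinn is a liar.
Consider Yusuf. Suppose Yusuf is a liar.
Then Quinn's statement comes out true, contradicting Quinn being a liar.
So Yusuf is a truth-teller.
Consider Lena. Suppose Lena is a liar.
Then Yusuf's statement comes out false, contradicting Yusuf being a truth-teller.
So Lena is a truth-teller.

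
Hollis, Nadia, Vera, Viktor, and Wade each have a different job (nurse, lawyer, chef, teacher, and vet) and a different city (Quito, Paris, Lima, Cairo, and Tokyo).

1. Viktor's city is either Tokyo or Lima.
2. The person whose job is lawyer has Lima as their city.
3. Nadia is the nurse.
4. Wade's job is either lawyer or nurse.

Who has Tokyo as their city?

With clues 1–4, Hollis, Nadia, Vera, and Wade are impossible for the one with city Tokyo.
That leaves Viktor.

Viktor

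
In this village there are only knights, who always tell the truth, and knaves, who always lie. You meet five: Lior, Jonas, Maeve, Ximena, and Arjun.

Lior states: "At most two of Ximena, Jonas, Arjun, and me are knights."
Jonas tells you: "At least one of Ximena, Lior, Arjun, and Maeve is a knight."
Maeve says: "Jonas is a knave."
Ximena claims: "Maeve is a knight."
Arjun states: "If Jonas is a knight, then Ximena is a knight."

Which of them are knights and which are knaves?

Consider Lior. Suppose Lior is a knave.
Then no assignment of the remaining roles makes every statement match its speaker's type — contradiction.
So Lior is a knight.
With that fixed, Jonas's statement is true, so Jonas is a knight.
With that fixed, Maeve's statement is false, so Maeve is a knave.
With that fixed, Ximena's statement is false, so Ximena is a knave.
With that fixed, Arjun's statement is false, so Arjun is a knave.

Lior: knight, Jonas: knight, Maeve: knave, Ximena: knave, Arjun: knave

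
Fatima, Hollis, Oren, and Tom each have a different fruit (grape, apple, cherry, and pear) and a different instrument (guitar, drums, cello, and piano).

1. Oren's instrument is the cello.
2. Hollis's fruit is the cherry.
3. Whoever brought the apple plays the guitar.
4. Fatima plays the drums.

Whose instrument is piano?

Hollis

Clue 1 rules out Oren for the one with instrument piano.
With clues 1–4, Fatima and Tom are impossible for the one with instrument piano.
That leaves Hollis.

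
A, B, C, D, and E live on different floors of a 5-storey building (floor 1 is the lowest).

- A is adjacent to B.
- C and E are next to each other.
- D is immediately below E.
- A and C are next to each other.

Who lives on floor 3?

C

With clues 1–3, A, B, and E are ruled out for floor 3.
With clues 1–4, D is ruled out for floor 3.
So floor 3 is C.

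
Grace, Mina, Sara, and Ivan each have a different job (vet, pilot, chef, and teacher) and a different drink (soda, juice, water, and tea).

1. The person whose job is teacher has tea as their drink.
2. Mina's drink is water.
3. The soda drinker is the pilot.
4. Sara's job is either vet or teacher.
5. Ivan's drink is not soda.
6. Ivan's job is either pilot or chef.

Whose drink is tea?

With clues 1–2, Mina is impossible for the one with drink tea.
With clues 1–5, Grace is impossible for the one with drink tea.
With clues 1–6, Ivan is impossible for the one with drink tea.
That leaves Sara.

Sara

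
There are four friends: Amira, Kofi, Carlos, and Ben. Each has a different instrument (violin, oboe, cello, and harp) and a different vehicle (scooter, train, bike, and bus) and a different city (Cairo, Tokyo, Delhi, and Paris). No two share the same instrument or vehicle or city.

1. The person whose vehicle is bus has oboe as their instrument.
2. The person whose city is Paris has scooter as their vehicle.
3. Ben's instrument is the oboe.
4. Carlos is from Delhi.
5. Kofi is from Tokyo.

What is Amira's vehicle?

With clues 1–3, bus is impossible for Amira's vehicle.
With clues 1–5, bike and train are impossible for Amira's vehicle.
That leaves scooter.

scooter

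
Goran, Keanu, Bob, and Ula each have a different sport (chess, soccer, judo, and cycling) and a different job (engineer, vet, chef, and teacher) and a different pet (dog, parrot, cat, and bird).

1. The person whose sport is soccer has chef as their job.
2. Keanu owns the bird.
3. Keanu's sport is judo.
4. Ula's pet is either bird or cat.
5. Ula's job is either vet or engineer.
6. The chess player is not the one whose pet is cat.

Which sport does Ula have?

cycling

With clues 1–3, judo is impossible for Ula's sport.
With clues 1–5, soccer is impossible for Ula's sport.
With clues 1–6, chess is impossible for Ula's sport.
That leaves cycling.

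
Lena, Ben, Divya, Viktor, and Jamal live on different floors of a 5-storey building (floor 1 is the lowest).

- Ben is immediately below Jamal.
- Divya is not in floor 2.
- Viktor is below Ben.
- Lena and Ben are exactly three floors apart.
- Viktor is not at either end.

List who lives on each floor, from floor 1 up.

From clue 1: Ben is in {1,2,3,4}.
From clues 1–3: Ben is in {2,3,4}.
From clues 1–4: Lena is in {1,5}.
From clues 1–5: Lena → floor 1, Viktor → floor 2, Divya → floor 3, Ben → floor 4, Jamal → floor 5.

Lena, Viktor, Divya, Ben, Jamal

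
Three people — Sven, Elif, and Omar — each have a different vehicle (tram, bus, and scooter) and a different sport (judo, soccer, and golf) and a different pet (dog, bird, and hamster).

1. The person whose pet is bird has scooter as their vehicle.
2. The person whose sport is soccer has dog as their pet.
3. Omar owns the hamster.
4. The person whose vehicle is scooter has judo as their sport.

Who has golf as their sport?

With clues 1–4, Elif and Sven are impossible for the one with sport golf.
That leaves Omar.

Omar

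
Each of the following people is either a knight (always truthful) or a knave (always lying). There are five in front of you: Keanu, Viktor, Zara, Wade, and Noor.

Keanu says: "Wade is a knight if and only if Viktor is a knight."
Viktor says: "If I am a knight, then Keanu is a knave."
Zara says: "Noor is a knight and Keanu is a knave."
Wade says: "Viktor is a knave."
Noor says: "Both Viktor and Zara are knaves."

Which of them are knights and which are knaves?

Consider Keanu. Suppose Keanu is a knight.
Then whichever role Viktor has, Viktor's statement has the wrong truth value — contradiction.
So Keanu is a knave.
With that fixed, Viktor's statement is true, so Viktor is a knight.
With that fixed, Wade's statement is false, so Wade is a knave.
With that fixed, Noor's statement is false, so Noor is a knave.
With that fixed, Zara's statement is false, so Zara is a knave.

Keanu: knave, Viktor: knight, Zara: knave, Wade: knave, Noor: knave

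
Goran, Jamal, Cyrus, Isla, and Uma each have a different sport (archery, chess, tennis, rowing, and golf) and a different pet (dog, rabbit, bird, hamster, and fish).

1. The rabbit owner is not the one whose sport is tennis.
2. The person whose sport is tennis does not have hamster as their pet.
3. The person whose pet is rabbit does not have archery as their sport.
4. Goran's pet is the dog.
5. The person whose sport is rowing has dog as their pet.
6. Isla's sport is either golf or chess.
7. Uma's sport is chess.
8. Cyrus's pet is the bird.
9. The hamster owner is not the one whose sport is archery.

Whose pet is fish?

With clues 1–4, Goran is impossible for the one with pet fish.
With clues 1–8, Cyrus is impossible for the one with pet fish.
With clues 1–9, Isla and Uma are impossible for the one with pet fish.
That leaves Jamal.

Jamal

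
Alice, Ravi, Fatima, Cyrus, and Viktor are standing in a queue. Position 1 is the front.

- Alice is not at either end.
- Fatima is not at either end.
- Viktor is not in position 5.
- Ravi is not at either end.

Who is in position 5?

Cyrus

With clue 1, Alice is ruled out for position 5.
With clues 1–2, Fatima is ruled out for position 5.
With clues 1–3, Viktor is ruled out for position 5.
With clues 1–4, Ravi is ruled out for position 5.
So position 5 is Cyrus.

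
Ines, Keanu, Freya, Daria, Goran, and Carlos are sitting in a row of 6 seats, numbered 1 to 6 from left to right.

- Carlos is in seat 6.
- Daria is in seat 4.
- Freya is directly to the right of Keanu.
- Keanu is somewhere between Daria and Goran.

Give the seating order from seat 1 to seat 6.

From clue 1: Carlos → seat 6.
From clues 1–2: Daria → seat 4.
From clues 1–3: Keanu is in {1,2}.
From clues 1–4: Goran → seat 1, Keanu → seat 2, Freya → seat 3, Ines → seat 5.

Goran, Keanu, Freya, Daria, Ines, Carlos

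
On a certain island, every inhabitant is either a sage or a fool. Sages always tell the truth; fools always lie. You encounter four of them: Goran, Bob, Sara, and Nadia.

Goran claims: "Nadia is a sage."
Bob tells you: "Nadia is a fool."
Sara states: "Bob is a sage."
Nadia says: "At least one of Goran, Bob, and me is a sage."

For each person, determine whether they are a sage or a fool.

Goran: sage, Bob: fool, Sara: fool, Nadia: sage

Consider Goran. Suppose Goran is a fool.
Then no assignment of the remaining roles makes every statement match its speaker's type — contradiction.
So Goran is a sage.
With that fixed, Nadia's statement is true, so Nadia is a sage.
With that fixed, Bob's statement is false, so Bob is a fool.
With that fixed, Sara's statement is false, so Sara is a fool.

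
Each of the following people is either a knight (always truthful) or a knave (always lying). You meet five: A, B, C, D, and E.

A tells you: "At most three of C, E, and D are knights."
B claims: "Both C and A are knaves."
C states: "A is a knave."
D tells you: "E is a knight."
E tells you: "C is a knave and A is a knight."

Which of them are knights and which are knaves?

Regardless of anyone's role, A's statement is true, so A is a knight.
With that fixed, B's statement is false, so B is a knave.
With that fixed, C's statement is false, so C is a knave.
With that fixed, E's statement is true, so E is a knight.
With that fixed, D's statement is true, so D is a knight.

A: knight, B: knave, C: knave, D: knight, E: knight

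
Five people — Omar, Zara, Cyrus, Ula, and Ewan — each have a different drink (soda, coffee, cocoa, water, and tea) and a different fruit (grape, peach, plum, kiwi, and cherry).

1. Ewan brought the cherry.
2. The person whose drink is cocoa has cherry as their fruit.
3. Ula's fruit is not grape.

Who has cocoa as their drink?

With clues 1–2, Cyrus, Omar, Ula, and Zara are impossible for the one with drink cocoa.
That leaves Ewan.

Ewan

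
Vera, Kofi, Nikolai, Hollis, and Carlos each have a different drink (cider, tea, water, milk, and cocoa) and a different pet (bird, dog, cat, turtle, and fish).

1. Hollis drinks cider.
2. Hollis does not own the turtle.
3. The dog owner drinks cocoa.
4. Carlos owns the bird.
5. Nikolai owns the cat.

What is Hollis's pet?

fish

With clues 1–2, turtle is impossible for Hollis's pet.
With clues 1–3, dog is impossible for Hollis's pet.
With clues 1–4, bird is impossible for Hollis's pet.
With clues 1–5, cat is impossible for Hollis's pet.
That leaves fish.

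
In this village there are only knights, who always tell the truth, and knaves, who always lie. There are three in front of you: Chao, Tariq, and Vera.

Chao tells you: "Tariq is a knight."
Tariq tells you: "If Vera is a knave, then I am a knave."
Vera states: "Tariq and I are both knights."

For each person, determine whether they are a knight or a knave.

Consider Chao. Suppose Chao is a knave.
Then no assignment of the remaining roles makes every statement match its speaker's type — contradiction.
So Chao is a knight.
Consider Tariq. Suppose Tariq is a knave.
Then Chao's statement comes out false, contradicting Chao being a knight.
So Tariq is a knight.
Consider Vera. Suppose Vera is a knave.
Then Tariq's statement comes out false, contradicting Tariq being a knight.
So Vera is a knight.

Chao: knight, Tariq: knight, Vera: knight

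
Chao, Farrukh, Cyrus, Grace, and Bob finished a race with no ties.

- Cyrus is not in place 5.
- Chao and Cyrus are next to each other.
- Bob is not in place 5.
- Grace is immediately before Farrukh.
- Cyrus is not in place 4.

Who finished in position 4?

With clues 1–4, Bob, Chao, and Farrukh are ruled out for place 4.
With clues 1–5, Cyrus is ruled out for place 4.
So place 4 is Grace.

Grace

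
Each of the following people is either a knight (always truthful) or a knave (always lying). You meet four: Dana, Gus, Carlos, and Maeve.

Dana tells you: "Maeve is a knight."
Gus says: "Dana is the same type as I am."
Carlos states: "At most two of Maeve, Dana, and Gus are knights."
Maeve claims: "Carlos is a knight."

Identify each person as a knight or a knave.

Consider Dana. Suppose Dana is a knave.
Then whichever role Gus has, Gus's statement has the wrong truth value — contradiction.
So Dana is a knight.
Consider Gus. Suppose Gus is a knight.
Then no assignment of the remaining roles makes every statement match its speaker's type — contradiction.
So Gus is a knave.
With that fixed, Carlos's statement is true, so Carlos is a knight.
With that fixed, Maeve's statement is true, so Maeve is a knight.

Dana: knight, Gus: knave, Carlos: knight, Maeve: knight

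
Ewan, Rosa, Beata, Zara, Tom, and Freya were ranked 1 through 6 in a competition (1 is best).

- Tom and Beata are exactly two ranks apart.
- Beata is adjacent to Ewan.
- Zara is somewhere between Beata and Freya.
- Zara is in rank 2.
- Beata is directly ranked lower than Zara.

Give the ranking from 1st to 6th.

From clues 1–3: Zara is in {2,3,4,5}.
From clues 1–4: Freya → rank 1, Zara → rank 2.
From clues 1–5: Beata → rank 3, Ewan → rank 4, Tom → rank 5, Rosa → rank 6.

Freya, Zara, Beata, Ewan, Tom, Rosa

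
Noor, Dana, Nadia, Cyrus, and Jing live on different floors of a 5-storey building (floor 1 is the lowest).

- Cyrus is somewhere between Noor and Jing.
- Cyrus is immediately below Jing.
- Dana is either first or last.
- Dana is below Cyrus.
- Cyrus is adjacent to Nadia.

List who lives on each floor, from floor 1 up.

Dana, Noor, Nadia, Cyrus, Jing

From clue 1: Cyrus is in {2,3,4}.
From clues 1–2: Noor is in {1,2,3}.
From clues 1–3: Dana is in {1,5}.
From clues 1–4: Dana → floor 1.
From clues 1–5: Noor → floor 2, Nadia → floor 3, Cyrus → floor 4, Jing → floor 5.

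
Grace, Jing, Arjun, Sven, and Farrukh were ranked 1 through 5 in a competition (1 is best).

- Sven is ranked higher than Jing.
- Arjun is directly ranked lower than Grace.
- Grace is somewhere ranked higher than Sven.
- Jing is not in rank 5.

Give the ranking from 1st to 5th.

Grace, Arjun, Sven, Jing, Farrukh

From clue 1: Jing is in {2,3,4,5}.
From clues 1–2: Grace is in {1,2,3,4}.
From clues 1–3: Grace is in {1,2}.
From clues 1–4: Grace → rank 1, Arjun → rank 2, Sven → rank 3, Jing → rank 4, Farrukh → rank 5.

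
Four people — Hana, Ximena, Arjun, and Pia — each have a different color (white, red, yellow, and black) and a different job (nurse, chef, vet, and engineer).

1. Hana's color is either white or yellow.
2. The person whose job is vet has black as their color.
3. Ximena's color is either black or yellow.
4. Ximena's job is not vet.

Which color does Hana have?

white

Clue 1 rules out black and red for Hana's color.
With clues 1–4, yellow is impossible for Hana's color.
That leaves white.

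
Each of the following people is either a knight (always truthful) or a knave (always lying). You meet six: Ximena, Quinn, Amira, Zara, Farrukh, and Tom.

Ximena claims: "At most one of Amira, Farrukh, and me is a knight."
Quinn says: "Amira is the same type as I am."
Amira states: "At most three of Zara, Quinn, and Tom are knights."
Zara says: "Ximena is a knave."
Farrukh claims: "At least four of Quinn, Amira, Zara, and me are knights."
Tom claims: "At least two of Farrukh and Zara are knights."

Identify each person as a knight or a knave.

Ximena: knave, Quinn: knight, Amira: knight, Zara: knight, Farrukh: knight, Tom: knight

Regardless of anyone's role, Amira's statement is true, so Amira is a knight.
Consider Ximena. Suppose Ximena is a knight.
Then Ximena's own statement would have to be true, but it can't be — contradiction.
So Ximena is a knave.
With that fixed, Zara's statement is true, so Zara is a knight.
Consider Quinn. Suppose Quinn is a knave.
Then no assignment of the remaining roles makes every statement match its speaker's type — contradiction.
So Quinn is a knight.
Consider Farrukh. Suppose Farrukh is a knave.
Then Ximena's statement comes out true, contradicting Ximena being a knave.
So Farrukh is a knight.
With that fixed, Tom's statement is true, so Tom is a knight.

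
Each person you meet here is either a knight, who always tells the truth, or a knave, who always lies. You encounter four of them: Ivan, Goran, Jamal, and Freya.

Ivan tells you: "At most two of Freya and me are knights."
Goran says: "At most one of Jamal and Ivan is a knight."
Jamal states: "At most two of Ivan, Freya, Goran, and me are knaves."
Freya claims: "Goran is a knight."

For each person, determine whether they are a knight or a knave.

Ivan: knight, Goran: knave, Jamal: knight, Freya: knave

Regardless of anyone's role, Ivan's statement is true, so Ivan is a knight.
Consider Goran. Suppose Goran is a knight.
Then no assignment of the remaining roles makes every statement match its speaker's type — contradiction.
So Goran is a knave.
With that fixed, Freya's statement is false, so Freya is a knave.
Consider Jamal. Suppose Jamal is a knave.
Then Goran's statement comes out true, contradicting Goran being a knave.
So Jamal is a knight.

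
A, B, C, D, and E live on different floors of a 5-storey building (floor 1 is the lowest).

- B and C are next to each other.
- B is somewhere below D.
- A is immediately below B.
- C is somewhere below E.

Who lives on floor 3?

C

With clues 1–3, A, D, and E are ruled out for floor 3.
With clues 1–4, B is ruled out for floor 3.
So floor 3 is C.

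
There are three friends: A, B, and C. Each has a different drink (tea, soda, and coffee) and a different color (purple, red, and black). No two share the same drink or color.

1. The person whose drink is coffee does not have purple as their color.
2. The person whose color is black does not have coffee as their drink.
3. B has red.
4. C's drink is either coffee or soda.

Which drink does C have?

soda

With clues 1–3, coffee is impossible for C's drink.
With clues 1–4, tea is impossible for C's drink.
That leaves soda.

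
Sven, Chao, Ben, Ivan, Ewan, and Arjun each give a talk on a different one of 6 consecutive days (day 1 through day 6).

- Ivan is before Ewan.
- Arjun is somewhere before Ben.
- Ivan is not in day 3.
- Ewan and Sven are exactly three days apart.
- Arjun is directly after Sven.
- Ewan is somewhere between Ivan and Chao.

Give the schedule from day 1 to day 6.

From clue 1: Ivan is in {1,2,3,4,5}.
From clues 1–2: Ben is in {2,3,4,5,6}.
From clues 1–3: Ivan is in {1,2,4,5}.
From clues 1–5: Sven is in {2,3}.
From clues 1–6: Ivan → day 1, Sven → day 2, Arjun → day 3, Ben → day 4, Ewan → day 5, Chao → day 6.

Ivan, Sven, Arjun, Ben, Ewan, Chao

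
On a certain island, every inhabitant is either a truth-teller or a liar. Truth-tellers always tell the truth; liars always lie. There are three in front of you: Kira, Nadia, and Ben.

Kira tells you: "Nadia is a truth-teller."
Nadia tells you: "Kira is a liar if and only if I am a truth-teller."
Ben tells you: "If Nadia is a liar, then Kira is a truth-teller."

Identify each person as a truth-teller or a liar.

Kira: liar, Nadia: liar, Ben: liar

Consider Kira. Suppose Kira is a truth-teller.
Then whichever role Nadia has, Nadia's statement has the wrong truth value — contradiction.
So Kira is a liar.
Consider Nadia. Suppose Nadia is a truth-teller.
Then Kira's statement comes out true, contradicting Kira being a liar.
So Nadia is a liar.
With that fixed, Ben's statement is false, so Ben is a liar.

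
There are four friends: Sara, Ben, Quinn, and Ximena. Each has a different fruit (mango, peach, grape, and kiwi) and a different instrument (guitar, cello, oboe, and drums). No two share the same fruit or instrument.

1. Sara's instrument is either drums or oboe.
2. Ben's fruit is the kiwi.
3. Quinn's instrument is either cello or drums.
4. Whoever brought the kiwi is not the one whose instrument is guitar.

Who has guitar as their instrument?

Ximena

Clue 1 rules out Sara for the one with instrument guitar.
With clues 1–3, Quinn is impossible for the one with instrument guitar.
With clues 1–4, Ben is impossible for the one with instrument guitar.
That leaves Ximena.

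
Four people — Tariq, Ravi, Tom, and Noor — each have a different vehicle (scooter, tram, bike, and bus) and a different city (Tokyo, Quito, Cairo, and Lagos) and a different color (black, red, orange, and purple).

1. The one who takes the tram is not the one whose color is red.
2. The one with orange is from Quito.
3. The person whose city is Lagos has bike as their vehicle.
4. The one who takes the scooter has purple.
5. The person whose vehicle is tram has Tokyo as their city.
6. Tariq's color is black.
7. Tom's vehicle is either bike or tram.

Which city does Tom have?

Lagos

With clues 1–6, Tokyo is impossible for Tom's city.
With clues 1–7, Cairo and Quito are impossible for Tom's city.
That leaves Lagos.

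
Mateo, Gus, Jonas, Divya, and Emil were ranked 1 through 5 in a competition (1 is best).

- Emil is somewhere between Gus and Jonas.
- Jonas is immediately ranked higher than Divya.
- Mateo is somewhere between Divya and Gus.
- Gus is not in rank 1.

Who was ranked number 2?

Divya

With clues 1–3, Gus and Jonas are ruled out for rank 2.
With clues 1–4, Emil and Mateo are ruled out for rank 2.
So rank 2 is Divya.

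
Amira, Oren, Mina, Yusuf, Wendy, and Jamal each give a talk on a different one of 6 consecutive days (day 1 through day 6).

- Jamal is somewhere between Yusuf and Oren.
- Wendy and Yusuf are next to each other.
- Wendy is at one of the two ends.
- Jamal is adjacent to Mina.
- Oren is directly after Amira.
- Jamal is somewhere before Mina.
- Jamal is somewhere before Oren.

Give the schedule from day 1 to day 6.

Wendy, Yusuf, Jamal, Mina, Amira, Oren

From clue 1: Jamal is in {2,3,4,5}.
From clues 1–3: Yusuf is in {2,5}.
From clues 1–5: Amira is in {1,5}.
From clues 1–6: Jamal → day 3, Mina → day 4.
From clues 1–7: Wendy → day 1, Yusuf → day 2, Amira → day 5, Oren → day 6.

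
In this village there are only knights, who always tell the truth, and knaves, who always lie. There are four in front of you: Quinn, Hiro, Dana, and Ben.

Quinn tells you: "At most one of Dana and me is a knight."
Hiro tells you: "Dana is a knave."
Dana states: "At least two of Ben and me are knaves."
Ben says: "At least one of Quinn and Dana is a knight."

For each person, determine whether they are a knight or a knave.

Consider Quinn. Suppose Quinn is a knave.
Then Quinn's own statement would have to be false, but it can't be — contradiction.
So Quinn is a knight.
With that fixed, Ben's statement is true, so Ben is a knight.
With that fixed, Dana's statement is false, so Dana is a knave.
With that fixed, Hiro's statement is true, so Hiro is a knight.

Quinn: knight, Hiro: knight, Dana: knave, Ben: knight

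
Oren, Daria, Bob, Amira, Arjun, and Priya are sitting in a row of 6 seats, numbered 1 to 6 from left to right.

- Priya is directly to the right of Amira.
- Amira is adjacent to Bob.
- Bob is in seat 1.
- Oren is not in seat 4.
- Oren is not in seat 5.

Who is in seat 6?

With clue 1, Amira is ruled out for seat 6.
With clues 1–2, Bob is ruled out for seat 6.
With clues 1–3, Priya is ruled out for seat 6.
With clues 1–5, Arjun and Daria are ruled out for seat 6.
So seat 6 is Oren.

Oren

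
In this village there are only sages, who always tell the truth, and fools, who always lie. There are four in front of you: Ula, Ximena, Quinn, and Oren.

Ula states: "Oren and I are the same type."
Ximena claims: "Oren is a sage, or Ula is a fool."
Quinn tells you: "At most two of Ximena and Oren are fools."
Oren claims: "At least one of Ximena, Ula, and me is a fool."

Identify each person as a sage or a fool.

Ula: fool, Ximena: sage, Quinn: sage, Oren: sage

Regardless of anyone's role, Quinn's statement is true, so Quinn is a sage.
Consider Ula. Suppose Ula is a sage.
Then no assignment of the remaining roles makes every statement match its speaker's type — contradiction.
So Ula is a fool.
With that fixed, Ximena's statement is true, so Ximena is a sage.
With that fixed, Oren's statement is true, so Oren is a sage.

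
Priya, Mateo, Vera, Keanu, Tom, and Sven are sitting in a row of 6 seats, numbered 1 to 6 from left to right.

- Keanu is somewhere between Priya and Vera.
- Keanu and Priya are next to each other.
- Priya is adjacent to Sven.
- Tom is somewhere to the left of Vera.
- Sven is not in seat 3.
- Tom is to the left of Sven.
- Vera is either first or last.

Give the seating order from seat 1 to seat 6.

Tom, Sven, Priya, Keanu, Mateo, Vera

From clue 1: Keanu is in {2,3,4,5}.
From clues 1–3: Priya is in {2,3,4,5}.
From clues 1–4: Keanu is in {3,4,5}.
From clues 1–5: Keanu is in {3,4}.
From clues 1–7: Tom → seat 1, Sven → seat 2, Priya → seat 3, Keanu → seat 4, Mateo → seat 5, Vera → seat 6.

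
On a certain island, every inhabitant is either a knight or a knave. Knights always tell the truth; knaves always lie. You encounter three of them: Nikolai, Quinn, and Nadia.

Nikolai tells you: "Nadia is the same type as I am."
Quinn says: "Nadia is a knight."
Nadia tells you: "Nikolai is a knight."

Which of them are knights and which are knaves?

Consider Nikolai. Suppose Nikolai is a knave.
Then no assignment of the remaining roles makes every statement match its speaker's type — contradiction.
So Nikolai is a knight.
With that fixed, Nadia's statement is true, so Nadia is a knight.
With that fixed, Quinn's statement is true, so Quinn is a knight.

Nikolai: knight, Quinn: knight, Nadia: knight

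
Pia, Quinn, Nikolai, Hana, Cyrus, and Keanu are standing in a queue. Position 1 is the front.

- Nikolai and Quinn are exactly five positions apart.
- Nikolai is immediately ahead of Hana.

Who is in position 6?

With clue 1, Cyrus, Hana, Keanu, and Pia are ruled out for position 6.
With clues 1–2, Nikolai is ruled out for position 6.
So position 6 is Quinn.

Quinn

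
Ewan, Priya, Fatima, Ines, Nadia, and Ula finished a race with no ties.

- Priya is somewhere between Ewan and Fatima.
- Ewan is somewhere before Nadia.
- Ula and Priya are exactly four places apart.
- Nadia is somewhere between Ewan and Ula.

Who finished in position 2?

Priya

With clues 1–3, Fatima, Nadia, and Ula are ruled out for place 2.
With clues 1–4, Ewan and Ines are ruled out for place 2.
So place 2 is Priya.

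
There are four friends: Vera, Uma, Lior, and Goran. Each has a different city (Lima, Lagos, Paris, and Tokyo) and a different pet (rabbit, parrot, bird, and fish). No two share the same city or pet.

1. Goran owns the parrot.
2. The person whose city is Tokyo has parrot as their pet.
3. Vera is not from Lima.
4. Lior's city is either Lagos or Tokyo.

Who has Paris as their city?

Vera

With clues 1–2, Goran is impossible for the one with city Paris.
With clues 1–4, Lior and Uma are impossible for the one with city Paris.
That leaves Vera.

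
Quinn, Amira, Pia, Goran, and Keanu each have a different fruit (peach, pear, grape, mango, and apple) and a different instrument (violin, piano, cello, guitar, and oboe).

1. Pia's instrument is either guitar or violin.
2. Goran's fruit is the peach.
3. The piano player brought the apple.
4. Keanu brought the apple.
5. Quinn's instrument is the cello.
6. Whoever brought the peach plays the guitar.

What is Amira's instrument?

oboe

With clues 1–4, piano is impossible for Amira's instrument.
With clues 1–5, cello is impossible for Amira's instrument.
With clues 1–6, guitar and violin are impossible for Amira's instrument.
That leaves oboe.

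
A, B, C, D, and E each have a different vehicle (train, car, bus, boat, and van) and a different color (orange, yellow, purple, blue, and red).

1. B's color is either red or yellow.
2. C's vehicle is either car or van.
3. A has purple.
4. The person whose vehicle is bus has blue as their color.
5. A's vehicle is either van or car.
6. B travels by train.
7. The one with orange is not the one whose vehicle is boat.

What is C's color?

With clues 1–3, purple is impossible for C's color.
With clues 1–4, blue is impossible for C's color.
With clues 1–7, red and yellow are impossible for C's color.
That leaves orange.

orange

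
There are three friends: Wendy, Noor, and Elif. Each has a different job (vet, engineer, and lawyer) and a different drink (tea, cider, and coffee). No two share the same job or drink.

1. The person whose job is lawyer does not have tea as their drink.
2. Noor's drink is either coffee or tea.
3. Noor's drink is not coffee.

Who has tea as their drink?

With clues 1–3, Elif and Wendy are impossible for the one with drink tea.
That leaves Noor.

Noor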